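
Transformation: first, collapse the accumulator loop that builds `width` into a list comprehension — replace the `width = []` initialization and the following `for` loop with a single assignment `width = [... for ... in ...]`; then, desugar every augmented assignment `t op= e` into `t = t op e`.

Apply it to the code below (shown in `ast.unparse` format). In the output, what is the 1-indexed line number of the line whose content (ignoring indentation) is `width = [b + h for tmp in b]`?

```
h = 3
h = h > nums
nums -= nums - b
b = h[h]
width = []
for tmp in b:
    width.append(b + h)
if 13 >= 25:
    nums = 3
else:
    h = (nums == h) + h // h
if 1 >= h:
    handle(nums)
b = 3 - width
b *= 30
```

5

Transformed code:
h = 3
h = h > nums
nums = nums - (nums - b)
b = h[h]
width = [b + h for tmp in b]
if 13 >= 25:
    nums = 3
else:
    h = (nums == h) + h // h
if 1 >= h:
    handle(nums)
b = 3 - width
b = b * 30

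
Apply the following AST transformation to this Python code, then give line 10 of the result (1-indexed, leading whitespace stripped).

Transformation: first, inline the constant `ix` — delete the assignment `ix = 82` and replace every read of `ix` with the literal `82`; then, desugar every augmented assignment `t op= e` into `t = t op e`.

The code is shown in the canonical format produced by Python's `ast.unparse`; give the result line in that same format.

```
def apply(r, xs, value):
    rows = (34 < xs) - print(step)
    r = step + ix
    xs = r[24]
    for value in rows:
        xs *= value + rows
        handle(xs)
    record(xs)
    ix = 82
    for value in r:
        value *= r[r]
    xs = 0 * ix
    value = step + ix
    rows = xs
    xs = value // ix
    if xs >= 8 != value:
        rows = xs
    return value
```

Transformed code:
def apply(r, xs, value):
    rows = (34 < xs) - print(step)
    r = step + 82
    xs = r[24]
    for value in rows:
        xs = xs * (value + rows)
        handle(xs)
    record(xs)
    for value in r:
        value = value * r[r]
    xs = 0 * 82
    value = step + 82
    rows = xs
    xs = value // 82
    if xs >= 8 != value:
        rows = xs
    return value

value = value * r[r]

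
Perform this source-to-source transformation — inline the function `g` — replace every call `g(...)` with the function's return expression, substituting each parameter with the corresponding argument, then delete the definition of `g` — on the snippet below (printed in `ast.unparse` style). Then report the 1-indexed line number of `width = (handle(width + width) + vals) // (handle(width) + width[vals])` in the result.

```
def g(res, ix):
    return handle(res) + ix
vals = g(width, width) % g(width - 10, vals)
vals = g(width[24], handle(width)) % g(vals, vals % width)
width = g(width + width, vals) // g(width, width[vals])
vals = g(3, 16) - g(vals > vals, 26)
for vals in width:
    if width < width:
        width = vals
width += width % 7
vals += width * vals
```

3

Transformed code:
vals = (handle(width) + width) % (handle(width - 10) + vals)
vals = (handle(width[24]) + handle(width)) % (handle(vals) + vals % width)
width = (handle(width + width) + vals) // (handle(width) + width[vals])
vals = handle(3) + 16 - (handle(vals > vals) + 26)
for vals in width:
    if width < width:
        width = vals
width += width % 7
vals += width * vals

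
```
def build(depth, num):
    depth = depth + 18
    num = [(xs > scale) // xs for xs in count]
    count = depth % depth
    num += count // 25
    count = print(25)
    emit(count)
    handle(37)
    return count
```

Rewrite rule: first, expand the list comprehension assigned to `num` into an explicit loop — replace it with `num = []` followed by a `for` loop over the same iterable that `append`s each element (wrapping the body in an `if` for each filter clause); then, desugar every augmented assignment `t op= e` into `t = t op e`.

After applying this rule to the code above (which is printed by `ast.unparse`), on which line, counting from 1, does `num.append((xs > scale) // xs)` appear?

5

Transformed code:
def build(depth, num):
    depth = depth + 18
    num = []
    for xs in count:
        num.append((xs > scale) // xs)
    count = depth % depth
    num = num + count // 25
    count = print(25)
    emit(count)
    handle(37)
    return count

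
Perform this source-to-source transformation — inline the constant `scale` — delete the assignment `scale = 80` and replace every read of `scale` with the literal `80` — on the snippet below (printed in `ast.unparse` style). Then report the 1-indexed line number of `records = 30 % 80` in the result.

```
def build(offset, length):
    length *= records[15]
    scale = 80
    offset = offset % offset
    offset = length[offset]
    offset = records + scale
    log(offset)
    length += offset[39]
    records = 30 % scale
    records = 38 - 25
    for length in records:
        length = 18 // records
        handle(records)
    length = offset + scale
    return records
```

8

Transformed code:
def build(offset, length):
    length *= records[15]
    offset = offset % offset
    offset = length[offset]
    offset = records + 80
    log(offset)
    length += offset[39]
    records = 30 % 80
    records = 38 - 25
    for length in records:
        length = 18 // records
        handle(records)
    length = offset + 80
    return records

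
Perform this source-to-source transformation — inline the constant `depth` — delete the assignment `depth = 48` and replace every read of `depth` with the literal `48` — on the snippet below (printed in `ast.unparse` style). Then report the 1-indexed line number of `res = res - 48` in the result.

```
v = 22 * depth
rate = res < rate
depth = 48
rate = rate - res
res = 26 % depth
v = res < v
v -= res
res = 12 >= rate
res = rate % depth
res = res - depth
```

Transformed code:
v = 22 * 48
rate = res < rate
rate = rate - res
res = 26 % 48
v = res < v
v -= res
res = 12 >= rate
res = rate % 48
res = res - 48

9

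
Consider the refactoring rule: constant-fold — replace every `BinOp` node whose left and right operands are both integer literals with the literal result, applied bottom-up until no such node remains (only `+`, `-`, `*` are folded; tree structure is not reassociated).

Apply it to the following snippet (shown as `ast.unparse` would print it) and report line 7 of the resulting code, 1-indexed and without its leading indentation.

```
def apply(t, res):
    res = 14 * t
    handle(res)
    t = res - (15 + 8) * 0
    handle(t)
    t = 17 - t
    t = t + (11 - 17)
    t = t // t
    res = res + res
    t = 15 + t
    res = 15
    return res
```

Transformed code:
def apply(t, res):
    res = 14 * t
    handle(res)
    t = res - 0
    handle(t)
    t = 17 - t
    t = t + -6
    t = t // t
    res = res + res
    t = 15 + t
    res = 15
    return res

t = t + -6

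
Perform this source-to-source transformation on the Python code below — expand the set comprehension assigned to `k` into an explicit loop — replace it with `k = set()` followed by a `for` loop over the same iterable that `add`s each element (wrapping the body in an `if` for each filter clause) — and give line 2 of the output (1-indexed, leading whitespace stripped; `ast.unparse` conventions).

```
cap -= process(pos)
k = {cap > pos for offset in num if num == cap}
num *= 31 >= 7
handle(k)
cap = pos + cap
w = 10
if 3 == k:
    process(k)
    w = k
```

k = set()

Transformed code:
cap -= process(pos)
k = set()
for offset in num:
    if num == cap:
        k.add(cap > pos)
num *= 31 >= 7
handle(k)
cap = pos + cap
w = 10
if 3 == k:
    process(k)
    w = k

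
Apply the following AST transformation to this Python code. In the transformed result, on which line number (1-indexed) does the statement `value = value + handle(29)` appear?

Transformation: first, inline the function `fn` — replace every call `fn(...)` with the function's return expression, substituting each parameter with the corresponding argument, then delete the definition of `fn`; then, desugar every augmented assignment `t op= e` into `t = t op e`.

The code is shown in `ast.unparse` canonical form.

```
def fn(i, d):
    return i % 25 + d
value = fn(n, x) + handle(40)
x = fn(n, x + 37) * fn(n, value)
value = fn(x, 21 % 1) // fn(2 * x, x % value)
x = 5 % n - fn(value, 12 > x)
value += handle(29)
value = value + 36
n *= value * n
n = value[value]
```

5

Transformed code:
value = n % 25 + x + handle(40)
x = (n % 25 + (x + 37)) * (n % 25 + value)
value = (x % 25 + 21 % 1) // (2 * x % 25 + x % value)
x = 5 % n - (value % 25 + (12 > x))
value = value + handle(29)
value = value + 36
n = n * (value * n)
n = value[value]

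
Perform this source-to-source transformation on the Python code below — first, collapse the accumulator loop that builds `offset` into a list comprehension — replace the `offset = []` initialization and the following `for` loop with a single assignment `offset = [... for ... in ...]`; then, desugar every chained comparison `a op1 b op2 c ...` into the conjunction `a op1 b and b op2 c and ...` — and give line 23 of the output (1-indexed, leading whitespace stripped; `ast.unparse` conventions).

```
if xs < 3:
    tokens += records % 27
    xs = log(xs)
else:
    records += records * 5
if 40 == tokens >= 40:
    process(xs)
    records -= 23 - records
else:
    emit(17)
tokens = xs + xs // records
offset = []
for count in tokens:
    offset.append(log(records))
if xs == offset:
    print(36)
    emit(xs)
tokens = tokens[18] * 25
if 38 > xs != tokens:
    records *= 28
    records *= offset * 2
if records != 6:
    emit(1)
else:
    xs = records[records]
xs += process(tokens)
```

Transformed code:
if xs < 3:
    tokens += records % 27
    xs = log(xs)
else:
    records += records * 5
if 40 == tokens and tokens >= 40:
    process(xs)
    records -= 23 - records
else:
    emit(17)
tokens = xs + xs // records
offset = [log(records) for count in tokens]
if xs == offset:
    print(36)
    emit(xs)
tokens = tokens[18] * 25
if 38 > xs and xs != tokens:
    records *= 28
    records *= offset * 2
if records != 6:
    emit(1)
else:
    xs = records[records]
xs += process(tokens)

xs = records[records]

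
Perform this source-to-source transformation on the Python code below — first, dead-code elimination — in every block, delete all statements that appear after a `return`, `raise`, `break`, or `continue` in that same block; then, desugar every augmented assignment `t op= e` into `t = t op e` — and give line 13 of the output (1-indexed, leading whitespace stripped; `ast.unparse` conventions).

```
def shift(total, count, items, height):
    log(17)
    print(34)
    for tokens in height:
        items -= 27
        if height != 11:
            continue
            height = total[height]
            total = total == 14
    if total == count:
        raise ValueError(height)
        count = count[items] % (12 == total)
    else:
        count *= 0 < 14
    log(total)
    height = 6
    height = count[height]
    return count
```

Transformed code:
def shift(total, count, items, height):
    log(17)
    print(34)
    for tokens in height:
        items = items - 27
        if height != 11:
            continue
    if total == count:
        raise ValueError(height)
    else:
        count = count * (0 < 14)
    log(total)
    height = 6
    height = count[height]
    return count

height = 6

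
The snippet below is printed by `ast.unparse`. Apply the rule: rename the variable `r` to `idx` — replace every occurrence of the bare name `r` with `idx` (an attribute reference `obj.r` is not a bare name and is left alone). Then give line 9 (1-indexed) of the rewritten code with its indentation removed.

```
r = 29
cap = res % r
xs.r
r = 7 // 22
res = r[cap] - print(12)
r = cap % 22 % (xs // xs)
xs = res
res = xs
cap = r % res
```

Transformed code:
idx = 29
cap = res % idx
xs.r
idx = 7 // 22
res = idx[cap] - print(12)
idx = cap % 22 % (xs // xs)
xs = res
res = xs
cap = idx % res

cap = idx % res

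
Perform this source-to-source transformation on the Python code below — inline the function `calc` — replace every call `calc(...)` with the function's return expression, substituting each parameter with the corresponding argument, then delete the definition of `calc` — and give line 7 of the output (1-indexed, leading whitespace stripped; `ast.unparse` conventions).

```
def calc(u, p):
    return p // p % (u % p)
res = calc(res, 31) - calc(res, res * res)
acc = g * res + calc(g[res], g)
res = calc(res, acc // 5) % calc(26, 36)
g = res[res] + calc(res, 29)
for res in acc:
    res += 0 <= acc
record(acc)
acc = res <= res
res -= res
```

record(acc)

Transformed code:
res = 31 // 31 % (res % 31) - res * res // (res * res) % (res % (res * res))
acc = g * res + g // g % (g[res] % g)
res = acc // 5 // (acc // 5) % (res % (acc // 5)) % (36 // 36 % (26 % 36))
g = res[res] + 29 // 29 % (res % 29)
for res in acc:
    res += 0 <= acc
record(acc)
acc = res <= res
res -= res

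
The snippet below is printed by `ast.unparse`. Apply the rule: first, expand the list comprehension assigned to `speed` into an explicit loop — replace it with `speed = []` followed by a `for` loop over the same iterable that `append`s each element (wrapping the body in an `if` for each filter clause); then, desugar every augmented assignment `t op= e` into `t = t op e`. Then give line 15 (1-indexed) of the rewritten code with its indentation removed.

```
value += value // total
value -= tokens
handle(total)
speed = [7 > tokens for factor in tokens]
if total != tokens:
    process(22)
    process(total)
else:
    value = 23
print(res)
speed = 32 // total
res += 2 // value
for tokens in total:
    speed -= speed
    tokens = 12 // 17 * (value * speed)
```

for tokens in total:

Transformed code:
value = value + value // total
value = value - tokens
handle(total)
speed = []
for factor in tokens:
    speed.append(7 > tokens)
if total != tokens:
    process(22)
    process(total)
else:
    value = 23
print(res)
speed = 32 // total
res = res + 2 // value
for tokens in total:
    speed = speed - speed
    tokens = 12 // 17 * (value * speed)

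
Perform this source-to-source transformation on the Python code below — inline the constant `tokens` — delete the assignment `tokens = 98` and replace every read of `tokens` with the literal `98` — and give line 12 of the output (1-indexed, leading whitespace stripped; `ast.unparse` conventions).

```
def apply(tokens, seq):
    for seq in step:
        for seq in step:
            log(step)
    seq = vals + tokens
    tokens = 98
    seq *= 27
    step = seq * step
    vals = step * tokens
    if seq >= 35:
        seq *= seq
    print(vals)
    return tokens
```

Transformed code:
def apply(tokens, seq):
    for seq in step:
        for seq in step:
            log(step)
    seq = vals + 98
    seq *= 27
    step = seq * step
    vals = step * 98
    if seq >= 35:
        seq *= seq
    print(vals)
    return 98

return 98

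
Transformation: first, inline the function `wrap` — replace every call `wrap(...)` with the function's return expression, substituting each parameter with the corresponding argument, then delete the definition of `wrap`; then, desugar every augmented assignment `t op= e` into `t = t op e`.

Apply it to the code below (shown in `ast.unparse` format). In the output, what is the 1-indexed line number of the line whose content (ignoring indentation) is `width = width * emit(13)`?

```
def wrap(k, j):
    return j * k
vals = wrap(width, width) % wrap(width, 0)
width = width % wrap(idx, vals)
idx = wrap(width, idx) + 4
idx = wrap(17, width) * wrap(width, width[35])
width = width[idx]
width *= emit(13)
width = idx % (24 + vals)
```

6

Transformed code:
vals = width * width % (0 * width)
width = width % (vals * idx)
idx = idx * width + 4
idx = width * 17 * (width[35] * width)
width = width[idx]
width = width * emit(13)
width = idx % (24 + vals)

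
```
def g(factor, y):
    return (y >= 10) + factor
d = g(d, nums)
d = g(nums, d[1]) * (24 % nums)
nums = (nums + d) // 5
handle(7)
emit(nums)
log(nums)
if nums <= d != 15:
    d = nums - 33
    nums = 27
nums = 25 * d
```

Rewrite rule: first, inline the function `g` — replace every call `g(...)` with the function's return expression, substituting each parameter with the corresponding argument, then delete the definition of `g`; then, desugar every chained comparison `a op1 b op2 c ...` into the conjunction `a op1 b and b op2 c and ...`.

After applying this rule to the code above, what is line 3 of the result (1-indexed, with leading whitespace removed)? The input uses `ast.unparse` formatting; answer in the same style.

nums = (nums + d) // 5

Transformed code:
d = (nums >= 10) + d
d = ((d[1] >= 10) + nums) * (24 % nums)
nums = (nums + d) // 5
handle(7)
emit(nums)
log(nums)
if nums <= d and d != 15:
    d = nums - 33
    nums = 27
nums = 25 * d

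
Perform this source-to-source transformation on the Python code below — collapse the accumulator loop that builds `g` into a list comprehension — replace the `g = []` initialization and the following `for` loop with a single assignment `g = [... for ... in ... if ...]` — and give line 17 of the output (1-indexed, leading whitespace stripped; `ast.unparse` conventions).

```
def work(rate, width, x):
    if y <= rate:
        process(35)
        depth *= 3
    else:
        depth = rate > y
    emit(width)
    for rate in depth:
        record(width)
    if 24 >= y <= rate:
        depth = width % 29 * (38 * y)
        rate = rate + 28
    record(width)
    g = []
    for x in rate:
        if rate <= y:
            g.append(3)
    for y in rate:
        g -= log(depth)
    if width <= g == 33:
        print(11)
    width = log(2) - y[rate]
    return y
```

Transformed code:
def work(rate, width, x):
    if y <= rate:
        process(35)
        depth *= 3
    else:
        depth = rate > y
    emit(width)
    for rate in depth:
        record(width)
    if 24 >= y <= rate:
        depth = width % 29 * (38 * y)
        rate = rate + 28
    record(width)
    g = [3 for x in rate if rate <= y]
    for y in rate:
        g -= log(depth)
    if width <= g == 33:
        print(11)
    width = log(2) - y[rate]
    return y

if width <= g == 33:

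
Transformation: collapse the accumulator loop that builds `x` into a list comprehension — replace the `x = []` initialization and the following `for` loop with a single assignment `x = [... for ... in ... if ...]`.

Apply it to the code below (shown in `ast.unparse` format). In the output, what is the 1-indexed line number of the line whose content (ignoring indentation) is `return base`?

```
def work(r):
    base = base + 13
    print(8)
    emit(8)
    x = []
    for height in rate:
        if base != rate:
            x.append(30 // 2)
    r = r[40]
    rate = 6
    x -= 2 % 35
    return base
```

Transformed code:
def work(r):
    base = base + 13
    print(8)
    emit(8)
    x = [30 // 2 for height in rate if base != rate]
    r = r[40]
    rate = 6
    x -= 2 % 35
    return base

9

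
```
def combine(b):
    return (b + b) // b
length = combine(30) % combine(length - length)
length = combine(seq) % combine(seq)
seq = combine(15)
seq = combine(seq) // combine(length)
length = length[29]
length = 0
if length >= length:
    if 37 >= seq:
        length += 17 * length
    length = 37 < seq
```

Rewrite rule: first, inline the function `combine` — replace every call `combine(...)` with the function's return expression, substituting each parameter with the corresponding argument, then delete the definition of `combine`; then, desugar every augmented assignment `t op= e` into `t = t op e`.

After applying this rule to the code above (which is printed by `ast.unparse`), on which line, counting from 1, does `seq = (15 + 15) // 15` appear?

3

Transformed code:
length = (30 + 30) // 30 % ((length - length + (length - length)) // (length - length))
length = (seq + seq) // seq % ((seq + seq) // seq)
seq = (15 + 15) // 15
seq = (seq + seq) // seq // ((length + length) // length)
length = length[29]
length = 0
if length >= length:
    if 37 >= seq:
        length = length + 17 * length
    length = 37 < seq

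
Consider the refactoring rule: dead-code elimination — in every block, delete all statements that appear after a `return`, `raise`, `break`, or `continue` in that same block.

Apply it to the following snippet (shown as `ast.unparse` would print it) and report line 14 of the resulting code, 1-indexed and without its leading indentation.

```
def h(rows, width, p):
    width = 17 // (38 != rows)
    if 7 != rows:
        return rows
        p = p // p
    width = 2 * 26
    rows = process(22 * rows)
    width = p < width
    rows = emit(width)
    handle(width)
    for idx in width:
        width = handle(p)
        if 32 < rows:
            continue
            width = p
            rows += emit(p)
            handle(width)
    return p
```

return p

Transformed code:
def h(rows, width, p):
    width = 17 // (38 != rows)
    if 7 != rows:
        return rows
    width = 2 * 26
    rows = process(22 * rows)
    width = p < width
    rows = emit(width)
    handle(width)
    for idx in width:
        width = handle(p)
        if 32 < rows:
            continue
    return p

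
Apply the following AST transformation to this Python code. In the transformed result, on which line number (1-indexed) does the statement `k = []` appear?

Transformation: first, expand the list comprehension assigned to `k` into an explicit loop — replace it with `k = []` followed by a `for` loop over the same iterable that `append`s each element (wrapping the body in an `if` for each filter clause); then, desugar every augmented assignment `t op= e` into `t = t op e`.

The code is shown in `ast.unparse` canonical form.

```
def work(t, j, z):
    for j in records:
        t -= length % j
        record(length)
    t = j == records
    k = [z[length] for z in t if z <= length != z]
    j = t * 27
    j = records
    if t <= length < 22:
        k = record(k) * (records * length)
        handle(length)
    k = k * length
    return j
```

6

Transformed code:
def work(t, j, z):
    for j in records:
        t = t - length % j
        record(length)
    t = j == records
    k = []
    for z in t:
        if z <= length != z:
            k.append(z[length])
    j = t * 27
    j = records
    if t <= length < 22:
        k = record(k) * (records * length)
        handle(length)
    k = k * length
    return j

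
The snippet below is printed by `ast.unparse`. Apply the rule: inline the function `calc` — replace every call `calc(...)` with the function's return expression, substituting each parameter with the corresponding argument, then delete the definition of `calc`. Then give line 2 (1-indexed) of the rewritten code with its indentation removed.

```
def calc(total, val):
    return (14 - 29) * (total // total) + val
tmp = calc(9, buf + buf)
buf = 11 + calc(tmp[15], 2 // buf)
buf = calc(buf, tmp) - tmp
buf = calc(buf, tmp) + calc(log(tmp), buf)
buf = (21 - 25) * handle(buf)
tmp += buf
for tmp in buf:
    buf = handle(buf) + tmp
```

buf = 11 + ((14 - 29) * (tmp[15] // tmp[15]) + 2 // buf)

Transformed code:
tmp = (14 - 29) * (9 // 9) + (buf + buf)
buf = 11 + ((14 - 29) * (tmp[15] // tmp[15]) + 2 // buf)
buf = (14 - 29) * (buf // buf) + tmp - tmp
buf = (14 - 29) * (buf // buf) + tmp + ((14 - 29) * (log(tmp) // log(tmp)) + buf)
buf = (21 - 25) * handle(buf)
tmp += buf
for tmp in buf:
    buf = handle(buf) + tmp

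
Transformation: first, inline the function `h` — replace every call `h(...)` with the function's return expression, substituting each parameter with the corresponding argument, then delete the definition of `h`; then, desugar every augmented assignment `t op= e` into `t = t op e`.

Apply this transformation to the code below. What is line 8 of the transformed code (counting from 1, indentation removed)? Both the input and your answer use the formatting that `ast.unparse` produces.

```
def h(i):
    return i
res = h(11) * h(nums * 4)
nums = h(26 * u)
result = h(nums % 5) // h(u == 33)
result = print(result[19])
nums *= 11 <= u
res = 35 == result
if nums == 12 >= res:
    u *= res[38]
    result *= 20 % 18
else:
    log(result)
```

Transformed code:
res = 11 * (nums * 4)
nums = 26 * u
result = nums % 5 // (u == 33)
result = print(result[19])
nums = nums * (11 <= u)
res = 35 == result
if nums == 12 >= res:
    u = u * res[38]
    result = result * (20 % 18)
else:
    log(result)

u = u * res[38]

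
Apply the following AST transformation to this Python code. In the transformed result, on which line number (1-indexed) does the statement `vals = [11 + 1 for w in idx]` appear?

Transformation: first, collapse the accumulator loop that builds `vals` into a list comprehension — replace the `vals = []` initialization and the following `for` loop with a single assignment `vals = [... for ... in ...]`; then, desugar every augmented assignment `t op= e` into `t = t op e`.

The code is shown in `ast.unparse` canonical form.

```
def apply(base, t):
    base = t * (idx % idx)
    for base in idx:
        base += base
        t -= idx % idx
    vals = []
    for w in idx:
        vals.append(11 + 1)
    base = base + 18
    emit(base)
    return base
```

Transformed code:
def apply(base, t):
    base = t * (idx % idx)
    for base in idx:
        base = base + base
        t = t - idx % idx
    vals = [11 + 1 for w in idx]
    base = base + 18
    emit(base)
    return base

6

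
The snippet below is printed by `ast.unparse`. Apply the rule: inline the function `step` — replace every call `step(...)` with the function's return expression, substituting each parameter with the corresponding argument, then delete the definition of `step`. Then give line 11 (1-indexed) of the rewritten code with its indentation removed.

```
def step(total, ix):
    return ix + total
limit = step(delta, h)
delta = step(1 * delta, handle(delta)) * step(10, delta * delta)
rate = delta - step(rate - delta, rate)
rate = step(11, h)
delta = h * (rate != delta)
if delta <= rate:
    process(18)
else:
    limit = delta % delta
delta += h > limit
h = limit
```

Transformed code:
limit = h + delta
delta = (handle(delta) + 1 * delta) * (delta * delta + 10)
rate = delta - (rate + (rate - delta))
rate = h + 11
delta = h * (rate != delta)
if delta <= rate:
    process(18)
else:
    limit = delta % delta
delta += h > limit
h = limit

h = limit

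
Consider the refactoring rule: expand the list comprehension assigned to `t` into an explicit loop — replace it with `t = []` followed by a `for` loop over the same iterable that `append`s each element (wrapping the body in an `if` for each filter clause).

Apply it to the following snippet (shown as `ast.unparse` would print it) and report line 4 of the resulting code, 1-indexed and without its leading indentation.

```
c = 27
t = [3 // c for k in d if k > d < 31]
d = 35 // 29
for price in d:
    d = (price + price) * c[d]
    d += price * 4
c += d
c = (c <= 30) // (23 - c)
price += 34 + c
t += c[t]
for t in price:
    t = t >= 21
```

Transformed code:
c = 27
t = []
for k in d:
    if k > d < 31:
        t.append(3 // c)
d = 35 // 29
for price in d:
    d = (price + price) * c[d]
    d += price * 4
c += d
c = (c <= 30) // (23 - c)
price += 34 + c
t += c[t]
for t in price:
    t = t >= 21

if k > d < 31:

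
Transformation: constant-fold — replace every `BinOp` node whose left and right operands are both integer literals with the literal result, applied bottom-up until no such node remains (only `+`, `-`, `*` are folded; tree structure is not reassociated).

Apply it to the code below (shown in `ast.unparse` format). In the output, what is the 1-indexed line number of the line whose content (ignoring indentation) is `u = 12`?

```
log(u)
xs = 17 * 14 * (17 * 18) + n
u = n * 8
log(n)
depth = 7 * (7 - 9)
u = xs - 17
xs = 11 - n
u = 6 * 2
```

Transformed code:
log(u)
xs = 72828 + n
u = n * 8
log(n)
depth = -14
u = xs - 17
xs = 11 - n
u = 12

8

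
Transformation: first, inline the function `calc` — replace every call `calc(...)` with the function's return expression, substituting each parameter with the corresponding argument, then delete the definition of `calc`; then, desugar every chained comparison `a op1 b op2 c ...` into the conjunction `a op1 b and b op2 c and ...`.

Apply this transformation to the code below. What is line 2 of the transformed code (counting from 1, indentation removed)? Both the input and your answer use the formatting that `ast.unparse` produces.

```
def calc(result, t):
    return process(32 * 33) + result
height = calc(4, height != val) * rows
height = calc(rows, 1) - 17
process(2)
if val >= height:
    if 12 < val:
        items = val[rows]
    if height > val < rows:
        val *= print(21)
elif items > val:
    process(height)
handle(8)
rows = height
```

Transformed code:
height = (process(32 * 33) + 4) * rows
height = process(32 * 33) + rows - 17
process(2)
if val >= height:
    if 12 < val:
        items = val[rows]
    if height > val and val < rows:
        val *= print(21)
elif items > val:
    process(height)
handle(8)
rows = height

height = process(32 * 33) + rows - 17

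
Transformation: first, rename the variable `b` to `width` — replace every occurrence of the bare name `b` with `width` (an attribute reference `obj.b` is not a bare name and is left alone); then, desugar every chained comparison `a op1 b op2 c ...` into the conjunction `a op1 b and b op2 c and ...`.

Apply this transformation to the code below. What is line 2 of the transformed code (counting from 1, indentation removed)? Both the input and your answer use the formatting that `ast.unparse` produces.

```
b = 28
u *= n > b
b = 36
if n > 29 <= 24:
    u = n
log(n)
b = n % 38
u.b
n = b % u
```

u *= n > width

Transformed code:
width = 28
u *= n > width
width = 36
if n > 29 and 29 <= 24:
    u = n
log(n)
width = n % 38
u.b
n = width % u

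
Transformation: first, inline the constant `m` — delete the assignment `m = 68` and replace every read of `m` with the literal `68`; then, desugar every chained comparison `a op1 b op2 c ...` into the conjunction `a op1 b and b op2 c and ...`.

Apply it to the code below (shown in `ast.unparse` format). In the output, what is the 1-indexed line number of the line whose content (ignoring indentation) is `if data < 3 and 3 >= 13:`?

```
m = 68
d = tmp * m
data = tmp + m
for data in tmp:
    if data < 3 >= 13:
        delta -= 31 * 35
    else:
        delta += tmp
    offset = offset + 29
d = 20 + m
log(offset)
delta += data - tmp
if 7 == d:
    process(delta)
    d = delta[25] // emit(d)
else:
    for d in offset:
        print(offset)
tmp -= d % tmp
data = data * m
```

Transformed code:
d = tmp * 68
data = tmp + 68
for data in tmp:
    if data < 3 and 3 >= 13:
        delta -= 31 * 35
    else:
        delta += tmp
    offset = offset + 29
d = 20 + 68
log(offset)
delta += data - tmp
if 7 == d:
    process(delta)
    d = delta[25] // emit(d)
else:
    for d in offset:
        print(offset)
tmp -= d % tmp
data = data * 68

4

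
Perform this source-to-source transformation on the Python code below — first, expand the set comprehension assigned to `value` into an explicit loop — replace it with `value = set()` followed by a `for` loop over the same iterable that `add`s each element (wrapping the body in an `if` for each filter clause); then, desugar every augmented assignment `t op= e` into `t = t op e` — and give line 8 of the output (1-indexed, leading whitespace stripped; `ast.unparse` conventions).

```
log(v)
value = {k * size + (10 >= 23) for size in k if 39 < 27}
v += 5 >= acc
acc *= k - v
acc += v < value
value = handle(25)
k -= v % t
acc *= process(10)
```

Transformed code:
log(v)
value = set()
for size in k:
    if 39 < 27:
        value.add(k * size + (10 >= 23))
v = v + (5 >= acc)
acc = acc * (k - v)
acc = acc + (v < value)
value = handle(25)
k = k - v % t
acc = acc * process(10)

acc = acc + (v < value)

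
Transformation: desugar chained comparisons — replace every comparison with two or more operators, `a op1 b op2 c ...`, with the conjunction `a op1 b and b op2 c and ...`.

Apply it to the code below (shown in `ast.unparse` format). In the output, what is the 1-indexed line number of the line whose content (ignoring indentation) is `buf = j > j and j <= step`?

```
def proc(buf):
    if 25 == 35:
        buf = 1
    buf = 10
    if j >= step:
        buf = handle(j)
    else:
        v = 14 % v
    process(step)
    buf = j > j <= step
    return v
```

Transformed code:
def proc(buf):
    if 25 == 35:
        buf = 1
    buf = 10
    if j >= step:
        buf = handle(j)
    else:
        v = 14 % v
    process(step)
    buf = j > j and j <= step
    return v

10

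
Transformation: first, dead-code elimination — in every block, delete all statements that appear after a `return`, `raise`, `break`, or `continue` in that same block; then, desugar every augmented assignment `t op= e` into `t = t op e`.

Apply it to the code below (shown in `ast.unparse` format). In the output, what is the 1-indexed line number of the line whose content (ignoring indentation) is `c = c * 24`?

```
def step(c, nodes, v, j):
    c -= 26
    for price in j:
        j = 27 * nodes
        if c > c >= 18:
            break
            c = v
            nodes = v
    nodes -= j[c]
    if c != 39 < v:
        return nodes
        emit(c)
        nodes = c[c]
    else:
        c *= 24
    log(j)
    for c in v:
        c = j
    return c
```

Transformed code:
def step(c, nodes, v, j):
    c = c - 26
    for price in j:
        j = 27 * nodes
        if c > c >= 18:
            break
    nodes = nodes - j[c]
    if c != 39 < v:
        return nodes
    else:
        c = c * 24
    log(j)
    for c in v:
        c = j
    return c

11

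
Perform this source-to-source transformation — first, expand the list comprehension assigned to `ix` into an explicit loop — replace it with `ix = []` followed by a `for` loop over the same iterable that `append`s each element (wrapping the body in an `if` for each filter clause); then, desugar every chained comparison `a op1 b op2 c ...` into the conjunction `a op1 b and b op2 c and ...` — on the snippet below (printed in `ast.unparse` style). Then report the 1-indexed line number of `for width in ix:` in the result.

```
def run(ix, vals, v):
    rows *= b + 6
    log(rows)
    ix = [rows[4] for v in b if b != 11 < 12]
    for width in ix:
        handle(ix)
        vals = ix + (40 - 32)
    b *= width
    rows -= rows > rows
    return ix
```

8

Transformed code:
def run(ix, vals, v):
    rows *= b + 6
    log(rows)
    ix = []
    for v in b:
        if b != 11 and 11 < 12:
            ix.append(rows[4])
    for width in ix:
        handle(ix)
        vals = ix + (40 - 32)
    b *= width
    rows -= rows > rows
    return ix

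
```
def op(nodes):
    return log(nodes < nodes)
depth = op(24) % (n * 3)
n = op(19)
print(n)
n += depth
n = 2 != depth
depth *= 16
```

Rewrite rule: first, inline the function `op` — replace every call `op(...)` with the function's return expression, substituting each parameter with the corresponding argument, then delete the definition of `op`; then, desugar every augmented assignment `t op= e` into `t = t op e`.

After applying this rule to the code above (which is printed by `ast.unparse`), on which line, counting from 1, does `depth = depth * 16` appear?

6

Transformed code:
depth = log(24 < 24) % (n * 3)
n = log(19 < 19)
print(n)
n = n + depth
n = 2 != depth
depth = depth * 16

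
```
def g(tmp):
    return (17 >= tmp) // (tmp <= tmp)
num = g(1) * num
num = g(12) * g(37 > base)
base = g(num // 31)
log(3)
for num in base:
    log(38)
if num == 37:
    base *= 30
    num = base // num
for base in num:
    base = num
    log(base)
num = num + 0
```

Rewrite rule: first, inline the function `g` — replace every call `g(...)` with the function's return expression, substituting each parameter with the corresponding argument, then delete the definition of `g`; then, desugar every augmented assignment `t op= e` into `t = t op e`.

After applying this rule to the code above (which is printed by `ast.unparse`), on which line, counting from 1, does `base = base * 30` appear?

Transformed code:
num = (17 >= 1) // (1 <= 1) * num
num = (17 >= 12) // (12 <= 12) * ((17 >= (37 > base)) // ((37 > base) <= (37 > base)))
base = (17 >= num // 31) // (num // 31 <= num // 31)
log(3)
for num in base:
    log(38)
if num == 37:
    base = base * 30
    num = base // num
for base in num:
    base = num
    log(base)
num = num + 0

8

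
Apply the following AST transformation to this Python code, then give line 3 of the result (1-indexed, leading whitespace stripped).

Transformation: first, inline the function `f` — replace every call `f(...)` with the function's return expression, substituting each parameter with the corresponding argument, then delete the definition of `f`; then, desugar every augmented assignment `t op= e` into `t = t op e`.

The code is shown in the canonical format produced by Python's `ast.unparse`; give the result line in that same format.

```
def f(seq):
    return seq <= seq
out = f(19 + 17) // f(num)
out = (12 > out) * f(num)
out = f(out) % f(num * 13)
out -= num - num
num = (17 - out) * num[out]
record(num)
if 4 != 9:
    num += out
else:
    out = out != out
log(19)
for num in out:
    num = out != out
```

Transformed code:
out = (19 + 17 <= 19 + 17) // (num <= num)
out = (12 > out) * (num <= num)
out = (out <= out) % (num * 13 <= num * 13)
out = out - (num - num)
num = (17 - out) * num[out]
record(num)
if 4 != 9:
    num = num + out
else:
    out = out != out
log(19)
for num in out:
    num = out != out

out = (out <= out) % (num * 13 <= num * 13)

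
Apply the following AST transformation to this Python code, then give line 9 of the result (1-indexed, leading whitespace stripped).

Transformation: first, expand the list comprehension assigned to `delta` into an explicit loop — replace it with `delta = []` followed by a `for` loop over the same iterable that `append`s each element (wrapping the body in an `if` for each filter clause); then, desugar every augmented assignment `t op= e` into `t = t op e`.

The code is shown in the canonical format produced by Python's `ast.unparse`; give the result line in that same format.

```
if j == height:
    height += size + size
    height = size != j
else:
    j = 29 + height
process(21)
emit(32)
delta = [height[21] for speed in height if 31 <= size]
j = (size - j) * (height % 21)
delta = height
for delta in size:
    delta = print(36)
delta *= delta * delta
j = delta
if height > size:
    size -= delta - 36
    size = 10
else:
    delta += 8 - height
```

for speed in height:

Transformed code:
if j == height:
    height = height + (size + size)
    height = size != j
else:
    j = 29 + height
process(21)
emit(32)
delta = []
for speed in height:
    if 31 <= size:
        delta.append(height[21])
j = (size - j) * (height % 21)
delta = height
for delta in size:
    delta = print(36)
delta = delta * (delta * delta)
j = delta
if height > size:
    size = size - (delta - 36)
    size = 10
else:
    delta = delta + (8 - height)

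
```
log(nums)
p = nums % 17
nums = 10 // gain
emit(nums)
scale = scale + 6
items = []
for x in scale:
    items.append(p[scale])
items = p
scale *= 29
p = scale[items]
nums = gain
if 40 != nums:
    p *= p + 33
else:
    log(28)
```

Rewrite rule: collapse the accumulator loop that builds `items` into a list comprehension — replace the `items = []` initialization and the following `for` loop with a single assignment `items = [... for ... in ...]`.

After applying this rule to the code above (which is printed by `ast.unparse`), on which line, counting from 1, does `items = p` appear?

Transformed code:
log(nums)
p = nums % 17
nums = 10 // gain
emit(nums)
scale = scale + 6
items = [p[scale] for x in scale]
items = p
scale *= 29
p = scale[items]
nums = gain
if 40 != nums:
    p *= p + 33
else:
    log(28)

7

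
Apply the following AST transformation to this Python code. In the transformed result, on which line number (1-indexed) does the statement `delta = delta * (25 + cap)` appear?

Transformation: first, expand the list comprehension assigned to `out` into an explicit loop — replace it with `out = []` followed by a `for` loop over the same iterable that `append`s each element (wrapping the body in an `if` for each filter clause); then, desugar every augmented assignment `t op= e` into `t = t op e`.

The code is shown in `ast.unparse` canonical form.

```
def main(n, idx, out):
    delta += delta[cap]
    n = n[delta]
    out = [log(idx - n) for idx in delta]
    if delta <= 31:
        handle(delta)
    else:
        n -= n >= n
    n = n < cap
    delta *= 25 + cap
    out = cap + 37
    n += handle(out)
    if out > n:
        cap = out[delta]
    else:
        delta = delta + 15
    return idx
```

12

Transformed code:
def main(n, idx, out):
    delta = delta + delta[cap]
    n = n[delta]
    out = []
    for idx in delta:
        out.append(log(idx - n))
    if delta <= 31:
        handle(delta)
    else:
        n = n - (n >= n)
    n = n < cap
    delta = delta * (25 + cap)
    out = cap + 37
    n = n + handle(out)
    if out > n:
        cap = out[delta]
    else:
        delta = delta + 15
    return idx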